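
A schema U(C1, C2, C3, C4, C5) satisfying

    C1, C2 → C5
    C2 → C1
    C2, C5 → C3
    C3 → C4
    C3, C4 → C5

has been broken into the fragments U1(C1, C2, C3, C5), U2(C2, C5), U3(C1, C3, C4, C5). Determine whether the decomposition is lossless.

Yes

Chase test. Columns are C1, C2, C3, C4, C5; row i has aⱼ where attribute j ∈ Ui, else bᵢⱼ.
Initial tableau (one row per fragment):
  row 1: a1 a2 a3 b14 a5
  row 2: b21 a2 b23 b24 a5
  row 3: a1 b32 a3 a4 a5
Rows 1 and 2 agree on C2; apply C2→C1 and equate their C1 entries.
Rows 1 and 2 agree on C2, C5; apply C2, C5→C3 and equate their C3 entries.
Rows 1 and 2 agree on C3; apply C3→C4 and equate their C4 entries.
Rows 1 and 3 agree on C3; apply C3→C4 and equate their C4 entries.
Row 1 is now all distinguished symbols — the join is lossless.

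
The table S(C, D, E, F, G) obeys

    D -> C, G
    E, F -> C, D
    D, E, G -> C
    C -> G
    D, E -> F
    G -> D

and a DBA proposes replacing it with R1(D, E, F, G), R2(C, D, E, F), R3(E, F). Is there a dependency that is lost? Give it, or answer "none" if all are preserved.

none

D → C, G: restricted closure across fragments reaches C, G.
E, F → C, D lies within R2.
D, E, G → C: restricted closure across fragments reaches C.
C → G: restricted closure across fragments reaches G.
D, E → F lies within R1.
G → D lies within R1.
Every dependency is enforceable on the fragments, so the decomposition is dependency-preserving.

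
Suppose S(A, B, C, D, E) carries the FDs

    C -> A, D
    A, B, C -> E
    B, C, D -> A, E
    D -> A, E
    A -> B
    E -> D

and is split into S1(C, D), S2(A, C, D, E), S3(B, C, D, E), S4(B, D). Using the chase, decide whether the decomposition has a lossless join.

Yes

Chase test. Columns are A, B, C, D, E; row i has aⱼ where attribute j ∈ Si, else bᵢⱼ.
Initial tableau (one row per fragment):
  row 1: b11 b12 a3 a4 b15
  row 2: a1 b22 a3 a4 a5
  row 3: b31 a2 a3 a4 a5
  row 4: b41 a2 b43 a4 b45
Rows 1 and 2 agree on C; apply C→A, D and equate their A, D entries.
Rows 1 and 3 agree on C; apply C→A, D and equate their A, D entries.
Rows 1 and 2 agree on D; apply D→A, E and equate their A, E entries.
Rows 1 and 4 agree on D; apply D→A, E and equate their A, E entries.
Rows 1 and 2 agree on A; apply A→B and equate their B entries.
Rows 1 and 3 agree on A; apply A→B and equate their B entries.
Row 1 is now all distinguished symbols — the join is lossless.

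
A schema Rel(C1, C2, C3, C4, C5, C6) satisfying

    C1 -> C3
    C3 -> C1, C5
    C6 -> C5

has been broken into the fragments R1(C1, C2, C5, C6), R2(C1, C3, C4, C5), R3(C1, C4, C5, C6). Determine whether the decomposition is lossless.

No

Chase test. Columns are C1, C2, C3, C4, C5, C6; row i has aⱼ where attribute j ∈ Ri, else bᵢⱼ.
Initial tableau (one row per fragment):
  row 1: a1 a2 b13 b14 a5 a6
  row 2: a1 b22 a3 a4 a5 b26
  row 3: a1 b32 b33 a4 a5 a6
Rows 1 and 2 agree on C1; apply C1→C3 and equate their C3 entries.
Rows 1 and 3 agree on C1; apply C1→C3 and equate their C3 entries.
No row becomes fully distinguished — the join is lossy.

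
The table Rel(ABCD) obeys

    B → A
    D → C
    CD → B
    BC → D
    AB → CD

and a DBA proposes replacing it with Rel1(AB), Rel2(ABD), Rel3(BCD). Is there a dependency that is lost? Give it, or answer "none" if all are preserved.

B → A lies within Rel1.
D → C lies within Rel3.
CD → B lies within Rel3.
BC → D lies within Rel3.
AB → CD: restricted closure across fragments reaches CD.
Every dependency is enforceable on the fragments, so the decomposition is dependency-preserving.

none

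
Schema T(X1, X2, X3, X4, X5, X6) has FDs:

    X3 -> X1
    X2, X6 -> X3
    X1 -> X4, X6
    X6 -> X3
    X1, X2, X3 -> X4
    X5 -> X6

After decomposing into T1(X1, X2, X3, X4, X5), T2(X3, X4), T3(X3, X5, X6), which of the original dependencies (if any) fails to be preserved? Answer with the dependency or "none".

none

X3 → X1 lies within T1.
X2, X6 → X3: restricted closure across fragments reaches X3.
X1 → X4, X6: restricted closure across fragments reaches X4, X6.
X6 → X3 lies within T3.
X1, X2, X3 → X4 lies within T1.
X5 → X6 lies within T3.
Every dependency is enforceable on the fragments, so the decomposition is dependency-preserving.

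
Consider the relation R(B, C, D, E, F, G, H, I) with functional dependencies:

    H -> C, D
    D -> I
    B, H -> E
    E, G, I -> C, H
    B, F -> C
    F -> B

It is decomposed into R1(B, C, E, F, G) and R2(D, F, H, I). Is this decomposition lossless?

Common attributes: R1 ∩ R2 = {F}.
Closure of {F}: F → B applies, adding B; B, F → C applies, adding C. So (F)⁺ = {B, C, F}.
The closure contains neither all of R1 = {B, C, E, F, G} nor all of R2 = {D, F, H, I}, so the common attributes are not a superkey of either fragment. The join is lossy.

No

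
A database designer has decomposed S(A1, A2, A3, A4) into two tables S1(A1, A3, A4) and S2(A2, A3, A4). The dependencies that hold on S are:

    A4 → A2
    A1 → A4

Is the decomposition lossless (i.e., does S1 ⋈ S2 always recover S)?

Yes

Common attributes: S1 ∩ S2 = {A3, A4}.
Closure of {A3, A4}: A4 → A2 applies, adding A2. So (A3, A4)⁺ = {A2, A3, A4}.
This closure contains every attribute of S2, so S1 ∩ S2 → S2. The join is lossless.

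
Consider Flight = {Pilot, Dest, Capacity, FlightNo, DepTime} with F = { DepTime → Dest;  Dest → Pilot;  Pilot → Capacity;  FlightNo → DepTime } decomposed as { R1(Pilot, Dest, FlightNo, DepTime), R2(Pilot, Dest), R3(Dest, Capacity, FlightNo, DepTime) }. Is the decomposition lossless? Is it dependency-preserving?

Lossless test (chase): Rows 1 and 3 agree on Dest; apply Dest→Pilot and equate their Pilot entries. Rows 1 and 2 agree on Pilot; apply Pilot→Capacity and equate their Capacity entries. Rows 1 and 3 agree on Pilot; apply Pilot→Capacity and equate their Capacity entries. Row 1 is now all distinguished symbols — the join is lossless.
Dependency preservation: the restricted closure of {Pilot} across the fragments never reaches {Capacity}, so Pilot → Capacity cannot be enforced without a join — not preserved.

lossless but not dependency-preserving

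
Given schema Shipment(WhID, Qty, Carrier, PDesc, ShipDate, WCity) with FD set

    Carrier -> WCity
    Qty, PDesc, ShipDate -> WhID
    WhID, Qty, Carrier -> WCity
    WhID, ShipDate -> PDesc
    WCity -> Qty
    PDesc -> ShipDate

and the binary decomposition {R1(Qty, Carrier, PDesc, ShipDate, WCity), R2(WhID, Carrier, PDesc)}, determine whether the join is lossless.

Yes

Common attributes: R1 ∩ R2 = {Carrier, PDesc}.
Closure of {Carrier, PDesc}: Carrier → WCity applies, adding WCity; WCity → Qty applies, adding Qty; PDesc → ShipDate applies, adding ShipDate; Qty, PDesc, ShipDate → WhID applies, adding WhID. So (Carrier, PDesc)⁺ = {WhID, Qty, Carrier, PDesc, ShipDate, WCity}.
This closure contains every attribute of R1, so R1 ∩ R2 → R1. The join is lossless.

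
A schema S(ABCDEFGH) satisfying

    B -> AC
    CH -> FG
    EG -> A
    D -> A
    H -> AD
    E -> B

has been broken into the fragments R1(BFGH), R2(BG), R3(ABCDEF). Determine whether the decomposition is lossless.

Chase test. Columns are ABCDEFGH; row i has aⱼ where attribute j ∈ Ri, else bᵢⱼ.
Initial tableau (one row per fragment):
  row 1: b11 a2 b13 b14 b15 a6 a7 a8
  row 2: b21 a2 b23 b24 b25 b26 a7 b28
  row 3: a1 a2 a3 a4 a5 a6 b37 b38
Rows 1 and 2 agree on B; apply B→AC and equate their AC entries.
Rows 1 and 3 agree on B; apply B→AC and equate their AC entries.
No row becomes fully distinguished — the join is lossy.

No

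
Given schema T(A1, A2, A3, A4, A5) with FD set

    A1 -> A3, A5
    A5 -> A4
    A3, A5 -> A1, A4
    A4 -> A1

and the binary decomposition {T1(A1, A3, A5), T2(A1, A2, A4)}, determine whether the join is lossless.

Yes

Common attributes: T1 ∩ T2 = {A1}.
Closure of {A1}: A1 → A3, A5 applies, adding A3, A5; A5 → A4 applies, adding A4. So (A1)⁺ = {A1, A3, A4, A5}.
This closure contains every attribute of T1, so T1 ∩ T2 → T1. The join is lossless.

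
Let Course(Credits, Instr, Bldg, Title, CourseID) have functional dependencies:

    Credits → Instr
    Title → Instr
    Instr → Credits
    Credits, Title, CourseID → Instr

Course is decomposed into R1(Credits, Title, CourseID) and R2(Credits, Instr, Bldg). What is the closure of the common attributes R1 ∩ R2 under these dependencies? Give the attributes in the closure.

R1 ∩ R2 = {Credits}.
Credits → Instr applies, adding Instr
Closure: {Credits, Instr}.

Credits, Instr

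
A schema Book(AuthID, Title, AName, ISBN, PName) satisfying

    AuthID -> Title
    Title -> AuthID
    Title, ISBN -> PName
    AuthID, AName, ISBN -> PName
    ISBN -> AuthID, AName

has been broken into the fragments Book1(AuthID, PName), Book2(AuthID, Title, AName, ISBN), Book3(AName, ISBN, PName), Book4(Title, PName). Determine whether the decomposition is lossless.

Chase test. Columns are AuthID, Title, AName, ISBN, PName; row i has aⱼ where attribute j ∈ Booki, else bᵢⱼ.
Initial tableau (one row per fragment):
  row 1: a1 b12 b13 b14 a5
  row 2: a1 a2 a3 a4 b25
  row 3: b31 b32 a3 a4 a5
  row 4: b41 a2 b43 b44 a5
Rows 1 and 2 agree on AuthID; apply AuthID→Title and equate their Title entries.
Rows 1 and 4 agree on Title; apply Title→AuthID and equate their AuthID entries.
Rows 2 and 3 agree on ISBN; apply ISBN→AuthID, AName and equate their AuthID, AName entries.
Rows 1 and 3 agree on AuthID; apply AuthID→Title and equate their Title entries.
Rows 2 and 3 agree on Title, ISBN; apply Title, ISBN→PName and equate their PName entries.
Row 2 is now all distinguished symbols — the join is lossless.

Yes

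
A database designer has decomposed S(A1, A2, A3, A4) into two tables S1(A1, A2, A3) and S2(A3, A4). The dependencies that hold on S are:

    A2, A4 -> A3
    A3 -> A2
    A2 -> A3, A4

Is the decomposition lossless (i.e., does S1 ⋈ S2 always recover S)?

Yes

Common attributes: S1 ∩ S2 = {A3}.
Closure of {A3}: A3 → A2 applies, adding A2; A2 → A3, A4 applies, adding A4. So (A3)⁺ = {A2, A3, A4}.
This closure contains every attribute of S2, so S1 ∩ S2 → S2. The join is lossless.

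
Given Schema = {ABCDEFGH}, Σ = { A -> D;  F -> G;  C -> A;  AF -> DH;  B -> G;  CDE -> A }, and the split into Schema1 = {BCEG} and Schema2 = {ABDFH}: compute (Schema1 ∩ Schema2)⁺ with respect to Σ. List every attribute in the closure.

BG

Schema1 ∩ Schema2 = {B}.
B → G applies, adding G
Closure: {BG}.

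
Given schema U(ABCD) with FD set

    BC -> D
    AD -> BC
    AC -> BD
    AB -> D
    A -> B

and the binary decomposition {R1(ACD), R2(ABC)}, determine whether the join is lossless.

Common attributes: R1 ∩ R2 = {AC}.
Closure of {AC}: AC → BD applies, adding BD. So (AC)⁺ = {ABCD}.
This closure contains every attribute of R1, so R1 ∩ R2 → R1. The join is lossless.

Yes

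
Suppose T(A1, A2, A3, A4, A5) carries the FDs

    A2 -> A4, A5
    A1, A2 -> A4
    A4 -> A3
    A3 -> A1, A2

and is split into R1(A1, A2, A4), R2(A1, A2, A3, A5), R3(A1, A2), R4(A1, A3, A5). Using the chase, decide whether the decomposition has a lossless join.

Chase test. Columns are A1, A2, A3, A4, A5; row i has aⱼ where attribute j ∈ Ri, else bᵢⱼ.
Initial tableau (one row per fragment):
  row 1: a1 a2 b13 a4 b15
  row 2: a1 a2 a3 b24 a5
  row 3: a1 a2 b33 b34 b35
  row 4: a1 b42 a3 b44 a5
Rows 1 and 2 agree on A2; apply A2→A4, A5 and equate their A4, A5 entries.
Rows 1 and 3 agree on A2; apply A2→A4, A5 and equate their A4, A5 entries.
Rows 1 and 2 agree on A4; apply A4→A3 and equate their A3 entries.
Rows 1 and 3 agree on A4; apply A4→A3 and equate their A3 entries.
Rows 1 and 4 agree on A3; apply A3→A1, A2 and equate their A1, A2 entries.
Rows 1 and 4 agree on A2; apply A2→A4, A5 and equate their A4, A5 entries.
Row 1 is now all distinguished symbols — the join is lossless.

Yes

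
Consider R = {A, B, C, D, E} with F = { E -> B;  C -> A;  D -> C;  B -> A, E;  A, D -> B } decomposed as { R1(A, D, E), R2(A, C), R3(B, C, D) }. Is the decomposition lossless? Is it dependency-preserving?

lossless but not dependency-preserving

Lossless test (chase): Rows 2 and 3 agree on C; apply C→A and equate their A entries. Rows 1 and 3 agree on D; apply D→C and equate their C entries. Rows 1 and 3 agree on A, D; apply A, D→B and equate their B entries. Rows 1 and 3 agree on B; apply B→A, E and equate their A, E entries. Row 1 is now all distinguished symbols — the join is lossless.
Dependency preservation: the restricted closure of {E} across the fragments never reaches {B}, so E → B cannot be enforced without a join — not preserved.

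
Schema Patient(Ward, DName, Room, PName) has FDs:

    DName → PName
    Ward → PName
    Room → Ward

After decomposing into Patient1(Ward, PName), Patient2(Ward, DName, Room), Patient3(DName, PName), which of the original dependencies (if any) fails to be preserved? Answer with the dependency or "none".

none

DName → PName lies within Patient3.
Ward → PName lies within Patient1.
Room → Ward lies within Patient2.
Every dependency is enforceable on the fragments, so the decomposition is dependency-preserving.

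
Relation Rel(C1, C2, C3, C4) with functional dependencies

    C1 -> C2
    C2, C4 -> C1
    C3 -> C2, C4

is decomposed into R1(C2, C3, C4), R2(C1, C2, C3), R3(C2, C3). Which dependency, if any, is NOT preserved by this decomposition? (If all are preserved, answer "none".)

C2, C4 -> C1

Check C2, C4 → C1: no single fragment contains all of {C1, C2, C4}, and the restricted closure of {C2, C4} across the fragments never reaches {C1}.
C1 → C2 is preserved.
C3 → C2, C4 is preserved.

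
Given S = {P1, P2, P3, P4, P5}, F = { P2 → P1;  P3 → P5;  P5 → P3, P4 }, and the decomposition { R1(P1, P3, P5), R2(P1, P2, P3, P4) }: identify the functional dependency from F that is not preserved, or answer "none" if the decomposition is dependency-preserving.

none

P2 → P1 lies within R2.
P3 → P5 lies within R1.
P5 → P3, P4: restricted closure across fragments reaches P3, P4.
Every dependency is enforceable on the fragments, so the decomposition is dependency-preserving.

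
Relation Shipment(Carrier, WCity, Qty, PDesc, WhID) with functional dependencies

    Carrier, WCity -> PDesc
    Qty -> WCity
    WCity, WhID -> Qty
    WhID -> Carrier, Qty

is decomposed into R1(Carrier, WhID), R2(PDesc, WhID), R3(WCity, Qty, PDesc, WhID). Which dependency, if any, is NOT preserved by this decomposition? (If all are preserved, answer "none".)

Carrier, WCity -> PDesc

Check Carrier, WCity → PDesc: no single fragment contains all of {Carrier, WCity, PDesc}, and the restricted closure of {Carrier, WCity} across the fragments never reaches {PDesc}.
Qty → WCity is preserved.
WCity, WhID → Qty is preserved.
WhID → Carrier, Qty is preserved.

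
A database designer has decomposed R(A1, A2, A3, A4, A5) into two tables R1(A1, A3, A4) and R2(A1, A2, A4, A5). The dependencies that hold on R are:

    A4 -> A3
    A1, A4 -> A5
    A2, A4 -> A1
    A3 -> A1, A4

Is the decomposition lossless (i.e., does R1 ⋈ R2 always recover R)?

Common attributes: R1 ∩ R2 = {A1, A4}.
Closure of {A1, A4}: A4 → A3 applies, adding A3; A1, A4 → A5 applies, adding A5. So (A1, A4)⁺ = {A1, A3, A4, A5}.
This closure contains every attribute of R1, so R1 ∩ R2 → R1. The join is lossless.

Yes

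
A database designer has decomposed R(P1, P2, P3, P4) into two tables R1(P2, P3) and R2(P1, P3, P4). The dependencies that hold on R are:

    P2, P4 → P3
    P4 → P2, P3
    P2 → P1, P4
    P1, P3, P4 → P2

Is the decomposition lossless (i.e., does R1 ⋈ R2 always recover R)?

Common attributes: R1 ∩ R2 = {P3}.
No dependency enlarges {P3}, so (P3)⁺ = {P3}.
The closure contains neither all of R1 = {P2, P3} nor all of R2 = {P1, P3, P4}, so the common attributes are not a superkey of either fragment. The join is lossy.

No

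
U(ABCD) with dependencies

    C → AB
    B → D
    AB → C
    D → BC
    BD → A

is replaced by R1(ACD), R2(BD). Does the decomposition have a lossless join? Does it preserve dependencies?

lossless and dependency-preserving

Lossless test: (D)⁺ = {ABCD}, which contains all of one fragment — lossless.
Dependency preservation: C → AB; AB → C; D → BC; BD → A are not contained in any single fragment, but the restricted closure of each left-hand side across the fragments still reaches the right-hand side; the remaining FDs each lie inside some fragment. All dependencies are preserved.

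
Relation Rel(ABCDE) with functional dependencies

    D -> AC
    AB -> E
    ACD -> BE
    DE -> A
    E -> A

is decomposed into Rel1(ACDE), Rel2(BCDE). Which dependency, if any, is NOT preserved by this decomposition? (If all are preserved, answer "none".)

AB -> E

Check AB → E: no single fragment contains all of {ABE}, and the restricted closure of {AB} across the fragments never reaches {E}.
D → AC is preserved.
ACD → BE is preserved.
DE → A is preserved.
E → A is preserved.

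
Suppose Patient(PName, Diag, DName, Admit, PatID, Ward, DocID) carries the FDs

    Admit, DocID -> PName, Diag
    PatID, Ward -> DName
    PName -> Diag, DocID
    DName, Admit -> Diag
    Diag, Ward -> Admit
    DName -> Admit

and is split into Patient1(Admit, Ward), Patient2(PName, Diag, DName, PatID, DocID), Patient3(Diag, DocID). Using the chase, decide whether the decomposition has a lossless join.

No

Chase test. Columns are PName, Diag, DName, Admit, PatID, Ward, DocID; row i has aⱼ where attribute j ∈ Patienti, else bᵢⱼ.
Initial tableau (one row per fragment):
  row 1: b11 b12 b13 a4 b15 a6 b17
  row 2: a1 a2 a3 b24 a5 b26 a7
  row 3: b31 a2 b33 b34 b35 b36 a7
No row becomes fully distinguished — the join is lossy.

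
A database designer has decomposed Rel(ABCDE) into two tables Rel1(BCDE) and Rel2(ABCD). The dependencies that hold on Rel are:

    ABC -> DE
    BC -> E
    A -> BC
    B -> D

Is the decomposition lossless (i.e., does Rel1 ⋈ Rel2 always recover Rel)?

Common attributes: Rel1 ∩ Rel2 = {BCD}.
Closure of {BCD}: BC → E applies, adding E. So (BCD)⁺ = {BCDE}.
This closure contains every attribute of Rel1, so Rel1 ∩ Rel2 → Rel1. The join is lossless.

Yes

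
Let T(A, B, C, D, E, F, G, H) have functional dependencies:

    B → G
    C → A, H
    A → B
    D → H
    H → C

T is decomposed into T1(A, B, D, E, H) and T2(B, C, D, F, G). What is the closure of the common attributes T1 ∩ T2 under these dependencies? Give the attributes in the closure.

T1 ∩ T2 = {B, D}.
B → G applies, adding G
D → H applies, adding H
H → C applies, adding C
C → A, H applies, adding A
Closure: {A, B, C, D, G, H}.

A, B, C, D, G, H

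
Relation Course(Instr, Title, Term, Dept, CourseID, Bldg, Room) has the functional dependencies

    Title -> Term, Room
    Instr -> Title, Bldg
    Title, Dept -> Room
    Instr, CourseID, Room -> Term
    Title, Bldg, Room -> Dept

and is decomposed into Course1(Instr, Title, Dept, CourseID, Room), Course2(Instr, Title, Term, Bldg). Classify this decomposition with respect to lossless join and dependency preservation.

lossless but not dependency-preserving

Lossless test: (Instr, Title)⁺ = {Instr, Title, Term, Dept, Bldg, Room}, which contains all of one fragment — lossless.
Dependency preservation: the restricted closure of {Title, Bldg, Room} across the fragments never reaches {Dept}, so Title, Bldg, Room → Dept cannot be enforced without a join — not preserved.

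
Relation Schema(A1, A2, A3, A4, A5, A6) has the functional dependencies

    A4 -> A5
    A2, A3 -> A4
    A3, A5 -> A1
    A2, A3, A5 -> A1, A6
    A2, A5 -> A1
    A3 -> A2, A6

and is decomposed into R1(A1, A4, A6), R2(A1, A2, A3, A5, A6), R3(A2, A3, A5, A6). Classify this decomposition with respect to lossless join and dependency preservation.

lossy and not dependency-preserving

Lossless test (chase): Rows 2 and 3 agree on A2, A3; apply A2, A3→A4 and equate their A4 entries. Rows 2 and 3 agree on A3, A5; apply A3, A5→A1 and equate their A1 entries. No row becomes fully distinguished — the join is lossy.
Dependency preservation: the restricted closure of {A4} across the fragments never reaches {A5}, so A4 → A5 cannot be enforced without a join — not preserved.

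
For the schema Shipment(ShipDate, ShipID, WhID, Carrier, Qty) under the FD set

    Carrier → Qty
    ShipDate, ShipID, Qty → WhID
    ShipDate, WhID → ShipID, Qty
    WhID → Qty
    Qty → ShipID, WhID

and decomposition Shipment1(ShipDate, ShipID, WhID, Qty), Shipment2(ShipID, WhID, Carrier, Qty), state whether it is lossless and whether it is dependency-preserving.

lossy but dependency-preserving

Lossless test: (ShipID, WhID, Qty)⁺ = {ShipID, WhID, Qty}, which is a superkey of neither fragment — lossy.
Dependency preservation: every FD's attributes lie within a single fragment, so each can be enforced locally — preserved.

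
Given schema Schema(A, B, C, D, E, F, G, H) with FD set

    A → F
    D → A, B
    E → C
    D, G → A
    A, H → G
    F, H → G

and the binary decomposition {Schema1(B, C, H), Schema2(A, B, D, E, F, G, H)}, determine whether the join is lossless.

No

Common attributes: Schema1 ∩ Schema2 = {B, H}.
No dependency enlarges {B, H}, so (B, H)⁺ = {B, H}.
The closure contains neither all of Schema1 = {B, C, H} nor all of Schema2 = {A, B, D, E, F, G, H}, so the common attributes are not a superkey of either fragment. The join is lossy.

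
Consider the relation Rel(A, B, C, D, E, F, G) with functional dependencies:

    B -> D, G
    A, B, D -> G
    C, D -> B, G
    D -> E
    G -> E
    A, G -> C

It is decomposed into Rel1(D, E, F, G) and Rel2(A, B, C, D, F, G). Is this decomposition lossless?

Common attributes: Rel1 ∩ Rel2 = {D, F, G}.
Closure of {D, F, G}: D → E applies, adding E. So (D, F, G)⁺ = {D, E, F, G}.
This closure contains every attribute of Rel1, so Rel1 ∩ Rel2 → Rel1. The join is lossless.

Yes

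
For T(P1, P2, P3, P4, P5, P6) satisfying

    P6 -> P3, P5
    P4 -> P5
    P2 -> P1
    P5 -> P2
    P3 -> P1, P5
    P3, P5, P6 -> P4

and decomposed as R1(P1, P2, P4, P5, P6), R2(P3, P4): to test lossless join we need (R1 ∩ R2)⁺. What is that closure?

R1 ∩ R2 = {P4}.
P4 → P5 applies, adding P5
P5 → P2 applies, adding P2
P2 → P1 applies, adding P1
Closure: {P1, P2, P4, P5}.

P1, P2, P4, P5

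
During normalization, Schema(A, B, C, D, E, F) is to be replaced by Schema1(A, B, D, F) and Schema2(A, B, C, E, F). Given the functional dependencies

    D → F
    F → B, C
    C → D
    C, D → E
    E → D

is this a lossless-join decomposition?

Common attributes: Schema1 ∩ Schema2 = {A, B, F}.
Closure of {A, B, F}: F → B, C applies, adding C; C → D applies, adding D; C, D → E applies, adding E. So (A, B, F)⁺ = {A, B, C, D, E, F}.
This closure contains every attribute of Schema1, so Schema1 ∩ Schema2 → Schema1. The join is lossless.

Yes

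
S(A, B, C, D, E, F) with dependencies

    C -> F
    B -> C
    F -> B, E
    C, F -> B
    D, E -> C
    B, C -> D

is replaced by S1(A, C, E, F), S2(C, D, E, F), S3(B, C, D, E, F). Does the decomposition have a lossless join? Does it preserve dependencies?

lossless and dependency-preserving

Lossless test (chase): Rows 1 and 2 agree on F; apply F→B, E and equate their B, E entries. Rows 1 and 3 agree on F; apply F→B, E and equate their B, E entries. Rows 1 and 2 agree on B, C; apply B, C→D and equate their D entries. Row 1 is now all distinguished symbols — the join is lossless.
Dependency preservation: every FD's attributes lie within a single fragment, so each can be enforced locally — preserved.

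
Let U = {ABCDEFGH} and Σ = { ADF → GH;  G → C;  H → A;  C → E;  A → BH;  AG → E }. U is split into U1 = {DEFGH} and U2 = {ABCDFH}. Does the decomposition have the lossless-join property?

Common attributes: U1 ∩ U2 = {DFH}.
Closure of {DFH}: H → A applies, adding A; A → BH applies, adding B; ADF → GH applies, adding G; G → C applies, adding C; C → E applies, adding E. So (DFH)⁺ = {ABCDEFGH}.
This closure contains every attribute of U1, so U1 ∩ U2 → U1. The join is lossless.

Yes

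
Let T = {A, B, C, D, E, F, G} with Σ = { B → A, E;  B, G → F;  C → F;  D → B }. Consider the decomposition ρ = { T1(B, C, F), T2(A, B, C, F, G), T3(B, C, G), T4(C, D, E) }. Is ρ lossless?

No

Chase test. Columns are A, B, C, D, E, F, G; row i has aⱼ where attribute j ∈ Ti, else bᵢⱼ.
Initial tableau (one row per fragment):
  row 1: b11 a2 a3 b14 b15 a6 b17
  row 2: a1 a2 a3 b24 b25 a6 a7
  row 3: b31 a2 a3 b34 b35 b36 a7
  row 4: b41 b42 a3 a4 a5 b46 b47
Rows 1 and 2 agree on B; apply B→A, E and equate their A, E entries.
Rows 1 and 3 agree on B; apply B→A, E and equate their A, E entries.
Rows 2 and 3 agree on B, G; apply B, G→F and equate their F entries.
Rows 1 and 4 agree on C; apply C→F and equate their F entries.
No row becomes fully distinguished — the join is lossy.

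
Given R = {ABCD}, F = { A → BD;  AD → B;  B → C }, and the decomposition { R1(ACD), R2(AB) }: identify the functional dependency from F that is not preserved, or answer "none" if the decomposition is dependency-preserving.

Check B → C: no single fragment contains all of {BC}, and the restricted closure of {B} across the fragments never reaches {C}.
A → BD is preserved.
AD → B is preserved.

B → C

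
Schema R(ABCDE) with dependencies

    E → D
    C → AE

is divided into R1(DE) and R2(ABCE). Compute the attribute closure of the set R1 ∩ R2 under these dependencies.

DE

R1 ∩ R2 = {E}.
E → D applies, adding D
Closure: {DE}.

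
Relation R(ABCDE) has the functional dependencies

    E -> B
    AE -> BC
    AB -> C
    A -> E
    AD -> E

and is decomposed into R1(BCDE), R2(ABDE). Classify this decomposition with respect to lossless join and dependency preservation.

lossy and not dependency-preserving

Lossless test: (BDE)⁺ = {BDE}, which is a superkey of neither fragment — lossy.
Dependency preservation: the restricted closure of {AE} across the fragments never reaches {BC}, so AE → BC cannot be enforced without a join — not preserved.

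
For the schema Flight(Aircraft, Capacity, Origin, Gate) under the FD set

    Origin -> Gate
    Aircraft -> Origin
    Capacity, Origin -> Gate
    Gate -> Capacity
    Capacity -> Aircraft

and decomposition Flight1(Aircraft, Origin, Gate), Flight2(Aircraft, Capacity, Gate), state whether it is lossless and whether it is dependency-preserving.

lossless and dependency-preserving

Lossless test: (Aircraft, Gate)⁺ = {Aircraft, Capacity, Origin, Gate}, which contains all of one fragment — lossless.
Dependency preservation: Capacity, Origin → Gate is not contained in any single fragment, but the restricted closure of its left-hand side across the fragments still reaches the right-hand side; the remaining FDs each lie inside some fragment. All dependencies are preserved.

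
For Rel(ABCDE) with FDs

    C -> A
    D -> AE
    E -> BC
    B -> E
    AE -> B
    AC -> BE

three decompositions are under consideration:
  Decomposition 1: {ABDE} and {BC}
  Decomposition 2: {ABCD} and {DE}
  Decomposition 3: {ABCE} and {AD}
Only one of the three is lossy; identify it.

Decomposition 1: common = {B}, closure = {ABCE} → lossless.
Decomposition 2: common = {D}, closure = {ABCDE} → lossless.
Decomposition 3: common = {A}, closure = {A} → lossy.

Decomposition 3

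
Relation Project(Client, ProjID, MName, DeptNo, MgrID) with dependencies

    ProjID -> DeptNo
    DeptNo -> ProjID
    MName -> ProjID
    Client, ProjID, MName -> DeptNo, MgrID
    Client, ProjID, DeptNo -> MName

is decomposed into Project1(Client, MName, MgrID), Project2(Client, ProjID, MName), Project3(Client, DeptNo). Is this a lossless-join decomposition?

No

Chase test. Columns are Client, ProjID, MName, DeptNo, MgrID; row i has aⱼ where attribute j ∈ Projecti, else bᵢⱼ.
Initial tableau (one row per fragment):
  row 1: a1 b12 a3 b14 a5
  row 2: a1 a2 a3 b24 b25
  row 3: a1 b32 b33 a4 b35
Rows 1 and 2 agree on MName; apply MName→ProjID and equate their ProjID entries.
Rows 1 and 2 agree on Client, ProjID, MName; apply Client, ProjID, MName→DeptNo, MgrID and equate their DeptNo, MgrID entries.
No row becomes fully distinguished — the join is lossy.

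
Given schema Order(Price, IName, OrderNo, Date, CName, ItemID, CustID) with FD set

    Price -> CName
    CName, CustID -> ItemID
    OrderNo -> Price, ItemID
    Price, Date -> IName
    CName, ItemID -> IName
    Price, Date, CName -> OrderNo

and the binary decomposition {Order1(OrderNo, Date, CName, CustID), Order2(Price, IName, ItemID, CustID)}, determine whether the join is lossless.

Common attributes: Order1 ∩ Order2 = {CustID}.
No dependency enlarges {CustID}, so (CustID)⁺ = {CustID}.
The closure contains neither all of Order1 = {OrderNo, Date, CName, CustID} nor all of Order2 = {Price, IName, ItemID, CustID}, so the common attributes are not a superkey of either fragment. The join is lossy.

No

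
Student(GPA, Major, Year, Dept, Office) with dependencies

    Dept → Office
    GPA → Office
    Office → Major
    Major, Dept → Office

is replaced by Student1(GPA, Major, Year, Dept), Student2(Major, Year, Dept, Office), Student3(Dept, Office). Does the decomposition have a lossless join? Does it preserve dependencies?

Lossless test (chase): Rows 1 and 2 agree on Dept; apply Dept→Office and equate their Office entries. Rows 1 and 3 agree on Office; apply Office→Major and equate their Major entries. Row 1 is now all distinguished symbols — the join is lossless.
Dependency preservation: the restricted closure of {GPA} across the fragments never reaches {Office}, so GPA → Office cannot be enforced without a join — not preserved.

lossless but not dependency-preserving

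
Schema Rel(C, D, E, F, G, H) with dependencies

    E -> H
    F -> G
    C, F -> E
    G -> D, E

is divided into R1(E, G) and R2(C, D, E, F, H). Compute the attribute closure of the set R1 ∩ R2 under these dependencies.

R1 ∩ R2 = {E}.
E → H applies, adding H
Closure: {E, H}.

E, H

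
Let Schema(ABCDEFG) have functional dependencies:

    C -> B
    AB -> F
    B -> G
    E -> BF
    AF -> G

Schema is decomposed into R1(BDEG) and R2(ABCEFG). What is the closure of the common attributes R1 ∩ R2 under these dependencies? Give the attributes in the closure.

BEFG

R1 ∩ R2 = {BEG}.
E → BF applies, adding F
Closure: {BEFG}.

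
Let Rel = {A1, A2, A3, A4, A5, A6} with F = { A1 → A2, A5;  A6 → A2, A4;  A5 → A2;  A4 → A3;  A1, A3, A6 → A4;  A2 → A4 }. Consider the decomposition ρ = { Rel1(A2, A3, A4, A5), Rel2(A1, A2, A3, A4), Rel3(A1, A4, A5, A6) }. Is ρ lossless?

Chase test. Columns are A1, A2, A3, A4, A5, A6; row i has aⱼ where attribute j ∈ Reli, else bᵢⱼ.
Initial tableau (one row per fragment):
  row 1: b11 a2 a3 a4 a5 b16
  row 2: a1 a2 a3 a4 b25 b26
  row 3: a1 b32 b33 a4 a5 a6
Rows 2 and 3 agree on A1; apply A1→A2, A5 and equate their A2, A5 entries.
Rows 1 and 3 agree on A4; apply A4→A3 and equate their A3 entries.
Row 3 is now all distinguished symbols — the join is lossless.

Yes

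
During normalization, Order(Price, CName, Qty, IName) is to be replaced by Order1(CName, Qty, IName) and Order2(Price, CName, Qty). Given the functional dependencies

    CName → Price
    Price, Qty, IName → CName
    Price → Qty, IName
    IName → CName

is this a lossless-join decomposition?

Yes

Common attributes: Order1 ∩ Order2 = {CName, Qty}.
Closure of {CName, Qty}: CName → Price applies, adding Price; Price → Qty, IName applies, adding IName. So (CName, Qty)⁺ = {Price, CName, Qty, IName}.
This closure contains every attribute of Order1, so Order1 ∩ Order2 → Order1. The join is lossless.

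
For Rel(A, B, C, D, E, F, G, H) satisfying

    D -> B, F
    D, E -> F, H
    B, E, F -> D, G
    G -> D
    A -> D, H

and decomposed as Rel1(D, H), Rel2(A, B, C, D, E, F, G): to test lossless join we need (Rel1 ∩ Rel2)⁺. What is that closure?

B, D, F

Rel1 ∩ Rel2 = {D}.
D → B, F applies, adding B, F
Closure: {B, D, F}.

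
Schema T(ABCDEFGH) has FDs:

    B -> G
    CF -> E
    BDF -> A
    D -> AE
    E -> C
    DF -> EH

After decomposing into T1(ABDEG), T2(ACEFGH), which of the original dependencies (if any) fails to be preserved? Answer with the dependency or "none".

DF -> EH

Check DF → EH: no single fragment contains all of {DEFH}, and the restricted closure of {DF} across the fragments never reaches {EH}.
B → G is preserved.
CF → E is preserved.
BDF → A is preserved.
D → AE is preserved.
E → C is preserved.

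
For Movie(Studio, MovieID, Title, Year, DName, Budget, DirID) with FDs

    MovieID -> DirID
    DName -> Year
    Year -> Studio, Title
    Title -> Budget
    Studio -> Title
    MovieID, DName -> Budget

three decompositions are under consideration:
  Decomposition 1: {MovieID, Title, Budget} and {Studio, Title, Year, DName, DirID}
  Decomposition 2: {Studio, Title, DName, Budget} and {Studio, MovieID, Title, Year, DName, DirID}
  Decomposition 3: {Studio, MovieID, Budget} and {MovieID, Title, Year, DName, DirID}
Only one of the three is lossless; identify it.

Decomposition 2

Decomposition 1: common = {Title}, closure = {Title, Budget} → lossy.
Decomposition 2: common = {Studio, Title, DName}, closure = {Studio, Title, Year, DName, Budget} → lossless.
Decomposition 3: common = {MovieID}, closure = {MovieID, DirID} → lossy.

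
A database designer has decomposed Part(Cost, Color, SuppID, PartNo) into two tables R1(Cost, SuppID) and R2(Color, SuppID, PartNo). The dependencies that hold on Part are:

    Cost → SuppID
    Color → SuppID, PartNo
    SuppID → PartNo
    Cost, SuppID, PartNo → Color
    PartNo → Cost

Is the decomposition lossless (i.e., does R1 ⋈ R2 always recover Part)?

Yes

Common attributes: R1 ∩ R2 = {SuppID}.
Closure of {SuppID}: SuppID → PartNo applies, adding PartNo; PartNo → Cost applies, adding Cost; Cost, SuppID, PartNo → Color applies, adding Color. So (SuppID)⁺ = {Cost, Color, SuppID, PartNo}.
This closure contains every attribute of R1, so R1 ∩ R2 → R1. The join is lossless.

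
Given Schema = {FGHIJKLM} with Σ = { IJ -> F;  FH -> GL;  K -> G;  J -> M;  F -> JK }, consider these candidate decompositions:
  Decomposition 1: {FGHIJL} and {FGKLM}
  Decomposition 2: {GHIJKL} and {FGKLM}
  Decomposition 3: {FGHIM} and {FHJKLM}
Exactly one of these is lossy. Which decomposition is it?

Decomposition 2

Decomposition 1: common = {FGL}, closure = {FGJKLM} → lossless.
Decomposition 2: common = {GKL}, closure = {GKL} → lossy.
Decomposition 3: common = {FHM}, closure = {FGHJKLM} → lossless.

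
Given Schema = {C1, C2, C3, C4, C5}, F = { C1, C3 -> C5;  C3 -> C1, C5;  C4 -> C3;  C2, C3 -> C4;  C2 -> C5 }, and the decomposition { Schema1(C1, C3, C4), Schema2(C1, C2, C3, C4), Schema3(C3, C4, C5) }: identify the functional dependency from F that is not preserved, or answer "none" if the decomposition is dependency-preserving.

C2 -> C5

Check C2 → C5: no single fragment contains all of {C2, C5}, and the restricted closure of {C2} across the fragments never reaches {C5}.
C1, C3 → C5 is preserved.
C3 → C1, C5 is preserved.
C4 → C3 is preserved.
C2, C3 → C4 is preserved.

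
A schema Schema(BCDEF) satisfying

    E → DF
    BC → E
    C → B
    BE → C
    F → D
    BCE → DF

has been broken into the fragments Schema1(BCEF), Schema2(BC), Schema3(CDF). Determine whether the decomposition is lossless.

Chase test. Columns are BCDEF; row i has aⱼ where attribute j ∈ Schemai, else bᵢⱼ.
Initial tableau (one row per fragment):
  row 1: a1 a2 b13 a4 a5
  row 2: a1 a2 b23 b24 b25
  row 3: b31 a2 a3 b34 a5
Rows 1 and 2 agree on BC; apply BC→E and equate their E entries.
Rows 1 and 3 agree on C; apply C→B and equate their B entries.
Rows 1 and 3 agree on F; apply F→D and equate their D entries.
Rows 1 and 2 agree on BCE; apply BCE→DF and equate their DF entries.
Rows 1 and 3 agree on BC; apply BC→E and equate their E entries.
Row 1 is now all distinguished symbols — the join is lossless.

Yes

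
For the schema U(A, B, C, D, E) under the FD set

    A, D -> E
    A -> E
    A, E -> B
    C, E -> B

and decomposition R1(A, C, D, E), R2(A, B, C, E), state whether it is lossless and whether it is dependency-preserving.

Lossless test: (A, C, E)⁺ = {A, B, C, E}, which contains all of one fragment — lossless.
Dependency preservation: every FD's attributes lie within a single fragment, so each can be enforced locally — preserved.

lossless and dependency-preserving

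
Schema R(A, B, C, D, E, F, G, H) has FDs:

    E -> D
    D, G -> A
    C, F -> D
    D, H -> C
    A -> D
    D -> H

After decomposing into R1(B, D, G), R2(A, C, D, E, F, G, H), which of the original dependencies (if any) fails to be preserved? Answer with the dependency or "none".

none

E → D lies within R2.
D, G → A lies within R2.
C, F → D lies within R2.
D, H → C lies within R2.
A → D lies within R2.
D → H lies within R2.
Every dependency is enforceable on the fragments, so the decomposition is dependency-preserving.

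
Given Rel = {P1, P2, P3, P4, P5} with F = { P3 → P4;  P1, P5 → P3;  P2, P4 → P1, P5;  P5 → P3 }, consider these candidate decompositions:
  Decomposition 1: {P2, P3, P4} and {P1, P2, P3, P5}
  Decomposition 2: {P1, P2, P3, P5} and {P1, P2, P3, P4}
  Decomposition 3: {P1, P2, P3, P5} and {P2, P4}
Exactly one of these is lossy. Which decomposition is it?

Decomposition 3

Decomposition 1: common = {P2, P3}, closure = {P1, P2, P3, P4, P5} → lossless.
Decomposition 2: common = {P1, P2, P3}, closure = {P1, P2, P3, P4, P5} → lossless.
Decomposition 3: common = {P2}, closure = {P2} → lossy.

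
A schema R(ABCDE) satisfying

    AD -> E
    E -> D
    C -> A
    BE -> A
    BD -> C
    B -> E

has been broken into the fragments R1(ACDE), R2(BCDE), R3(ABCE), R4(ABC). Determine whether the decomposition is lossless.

Yes

Chase test. Columns are ABCDE; row i has aⱼ where attribute j ∈ Ri, else bᵢⱼ.
Initial tableau (one row per fragment):
  row 1: a1 b12 a3 a4 a5
  row 2: b21 a2 a3 a4 a5
  row 3: a1 a2 a3 b34 a5
  row 4: a1 a2 a3 b44 b45
Rows 1 and 3 agree on E; apply E→D and equate their D entries.
Rows 1 and 2 agree on C; apply C→A and equate their A entries.
Rows 2 and 4 agree on B; apply B→E and equate their E entries.
Rows 1 and 4 agree on E; apply E→D and equate their D entries.
Row 2 is now all distinguished symbols — the join is lossless.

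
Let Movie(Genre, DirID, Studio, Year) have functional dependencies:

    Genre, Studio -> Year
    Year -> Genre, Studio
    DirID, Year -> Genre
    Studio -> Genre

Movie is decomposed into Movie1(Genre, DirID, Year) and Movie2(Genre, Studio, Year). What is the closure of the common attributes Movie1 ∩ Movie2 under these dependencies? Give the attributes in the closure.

Genre, Studio, Year

Movie1 ∩ Movie2 = {Genre, Year}.
Year → Genre, Studio applies, adding Studio
Closure: {Genre, Studio, Year}.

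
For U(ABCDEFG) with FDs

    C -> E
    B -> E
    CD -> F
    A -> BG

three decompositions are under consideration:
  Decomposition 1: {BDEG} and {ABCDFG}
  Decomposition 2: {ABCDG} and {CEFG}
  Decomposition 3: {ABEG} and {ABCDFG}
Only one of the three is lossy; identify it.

Decomposition 2

Decomposition 1: common = {BDG}, closure = {BDEG} → lossless.
Decomposition 2: common = {CG}, closure = {CEG} → lossy.
Decomposition 3: common = {ABG}, closure = {ABEG} → lossless.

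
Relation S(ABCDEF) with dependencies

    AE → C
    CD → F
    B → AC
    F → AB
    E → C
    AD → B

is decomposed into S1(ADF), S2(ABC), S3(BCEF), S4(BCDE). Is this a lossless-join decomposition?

Yes

Chase test. Columns are ABCDEF; row i has aⱼ where attribute j ∈ Si, else bᵢⱼ.
Initial tableau (one row per fragment):
  row 1: a1 b12 b13 a4 b15 a6
  row 2: a1 a2 a3 b24 b25 b26
  row 3: b31 a2 a3 b34 a5 a6
  row 4: b41 a2 a3 a4 a5 b46
Rows 2 and 3 agree on B; apply B→AC and equate their AC entries.
Rows 2 and 4 agree on B; apply B→AC and equate their AC entries.
Rows 1 and 3 agree on F; apply F→AB and equate their AB entries.
Rows 1 and 2 agree on B; apply B→AC and equate their AC entries.
Rows 1 and 4 agree on CD; apply CD→F and equate their F entries.
Row 4 is now all distinguished symbols — the join is lossless.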